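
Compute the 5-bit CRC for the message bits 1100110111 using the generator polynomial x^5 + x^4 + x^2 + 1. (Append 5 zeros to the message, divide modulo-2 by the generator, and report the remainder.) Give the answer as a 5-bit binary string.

01000

Append 5 zeros: 110011011100000. Divide by 110101 (XOR where the leading bit is 1):
  pos 0: 110011 XOR 110101 = 000110
  pos 3: 110011 XOR 110101 = 000110
  pos 6: 110100 XOR 110101 = 000001
Remainder (last 5 bits) = 01000. This is the CRC / FCS.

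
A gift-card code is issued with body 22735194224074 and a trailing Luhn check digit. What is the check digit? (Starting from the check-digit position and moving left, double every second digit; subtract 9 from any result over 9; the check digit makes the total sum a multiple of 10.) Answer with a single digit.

2

Partial digits right→left: 4 7 0 4 2 2 4 9 1 5 3 7 2 2
Double every second digit counting from the check-digit position (so the 1st, 3rd, 5th, ... of the partial from the right).
  doubled (with −9 where >9): 8 0 4 8 2 6 4 → sum 32
  kept as-is: 7 4 2 9 5 7 2 → sum 36
Total = 32 + 36 = 68.
Check digit = (10 − (68 mod 10)) mod 10 = 2.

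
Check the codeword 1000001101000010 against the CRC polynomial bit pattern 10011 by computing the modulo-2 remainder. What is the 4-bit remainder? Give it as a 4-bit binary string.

Modulo-2 division of 1000001101000010 by 10011:
  pos 0: 10000 XOR 10011 = 00011
  pos 3: 11011 XOR 10011 = 01000
  pos 4: 10000 XOR 10011 = 00011
  pos 7: 11100 XOR 10011 = 01111
  pos 8: 11110 XOR 10011 = 01101
  pos 9: 11010 XOR 10011 = 01001
  pos 10: 10011 XOR 10011 = 00000
Remainder = 0000 (zero — the frame passes the CRC check).

0000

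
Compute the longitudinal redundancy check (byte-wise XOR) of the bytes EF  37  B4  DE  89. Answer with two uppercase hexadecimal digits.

3B

XOR the bytes together:
  start with 0xEF
  0xEF ⊕ 0x37 = 0xD8
  0xD8 ⊕ 0xB4 = 0x6C
  0x6C ⊕ 0xDE = 0xB2
  0xB2 ⊕ 0x89 = 0x3B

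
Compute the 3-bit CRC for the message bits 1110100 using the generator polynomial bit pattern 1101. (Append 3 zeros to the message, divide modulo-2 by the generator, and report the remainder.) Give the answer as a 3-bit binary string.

Append 3 zeros: 1110100000. Divide by 1101 (XOR where the leading bit is 1):
  pos 0: 1110 XOR 1101 = 0011
  pos 2: 1110 XOR 1101 = 0011
  pos 4: 1100 XOR 1101 = 0001
Remainder (last 3 bits) = 100. This is the CRC / FCS.

100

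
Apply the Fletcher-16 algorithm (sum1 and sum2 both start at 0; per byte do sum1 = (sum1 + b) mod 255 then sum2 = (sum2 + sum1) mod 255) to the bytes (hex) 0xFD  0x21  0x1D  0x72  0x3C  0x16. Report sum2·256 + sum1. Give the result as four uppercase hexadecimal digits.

F301

Running sums (mod 255):
  after byte 0 (0xFD): sum1=253, sum2=253
  after byte 1 (0x21): sum1=31, sum2=29
  after byte 2 (0x1D): sum1=60, sum2=89
  after byte 3 (0x72): sum1=174, sum2=8
  after byte 4 (0x3C): sum1=234, sum2=242
  after byte 5 (0x16): sum1=1, sum2=243
Checksum = sum2·256 + sum1 = 243·256 + 1 = 62209 = 0xF301.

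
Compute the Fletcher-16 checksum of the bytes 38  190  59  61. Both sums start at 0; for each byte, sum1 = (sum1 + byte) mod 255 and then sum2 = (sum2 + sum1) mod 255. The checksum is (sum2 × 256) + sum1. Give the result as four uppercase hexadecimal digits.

Running sums (mod 255):
  after byte 0 (38): sum1=38, sum2=38
  after byte 1 (190): sum1=228, sum2=11
  after byte 2 (59): sum1=32, sum2=43
  after byte 3 (61): sum1=93, sum2=136
Checksum = sum2·256 + sum1 = 136·256 + 93 = 34909 = 0x885D.

885D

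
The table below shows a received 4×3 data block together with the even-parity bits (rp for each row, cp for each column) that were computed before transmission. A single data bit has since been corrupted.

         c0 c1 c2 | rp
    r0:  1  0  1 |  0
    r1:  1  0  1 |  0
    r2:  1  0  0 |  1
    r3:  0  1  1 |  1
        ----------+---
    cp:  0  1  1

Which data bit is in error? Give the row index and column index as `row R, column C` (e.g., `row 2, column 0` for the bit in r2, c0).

Recompute each row's even parity and compare to rp:
  r0: data parity 0, sent rp 0 → ok
  r1: data parity 0, sent rp 0 → ok
  r2: data parity 1, sent rp 1 → ok
  r3: data parity 0, sent rp 1 → mismatch
Recompute each column's even parity and compare to cp:
  c0: data parity 1, sent cp 0 → mismatch
  c1: data parity 1, sent cp 1 → ok
  c2: data parity 1, sent cp 1 → ok
Exactly one row (r3) and one column (c0) fail → the flipped bit is at their intersection.

row 3, column 0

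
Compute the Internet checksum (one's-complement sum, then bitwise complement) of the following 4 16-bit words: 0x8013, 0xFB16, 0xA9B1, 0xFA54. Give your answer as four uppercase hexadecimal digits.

One's-complement addition (fold any carry out of bit 15 back into bit 0):
  0x8013 + 0xFB16 = 0x17B29 → wrap carry → 0x7B2A
  0x7B2A + 0xA9B1 = 0x124DB → wrap carry → 0x24DC
  0x24DC + 0xFA54 = 0x11F30 → wrap carry → 0x1F31
One's-complement sum = 0x1F31.
Checksum = ~0x1F31 & 0xFFFF = 0xE0CE.

E0CE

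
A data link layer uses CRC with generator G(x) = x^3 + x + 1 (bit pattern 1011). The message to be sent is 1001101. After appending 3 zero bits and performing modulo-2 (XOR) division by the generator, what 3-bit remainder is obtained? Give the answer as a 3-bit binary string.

101

Append 3 zeros: 1001101000. Divide by 1011 (XOR where the leading bit is 1):
  pos 0: 1001 XOR 1011 = 0010
  pos 2: 1010 XOR 1011 = 0001
  pos 5: 1100 XOR 1011 = 0111
  pos 6: 1110 XOR 1011 = 0101
Remainder (last 3 bits) = 101. This is the CRC / FCS.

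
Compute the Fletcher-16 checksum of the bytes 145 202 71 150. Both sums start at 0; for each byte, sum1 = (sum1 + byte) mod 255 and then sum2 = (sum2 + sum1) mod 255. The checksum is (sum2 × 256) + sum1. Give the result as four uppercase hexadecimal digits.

CB3A

Running sums (mod 255):
  after byte 0 (145): sum1=145, sum2=145
  after byte 1 (202): sum1=92, sum2=237
  after byte 2 (71): sum1=163, sum2=145
  after byte 3 (150): sum1=58, sum2=203
Checksum = sum2·256 + sum1 = 203·256 + 58 = 52026 = 0xCB3A.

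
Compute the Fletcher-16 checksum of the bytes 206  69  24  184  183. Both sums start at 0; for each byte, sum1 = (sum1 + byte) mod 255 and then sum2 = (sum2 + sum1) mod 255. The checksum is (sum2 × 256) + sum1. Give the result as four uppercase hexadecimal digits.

909C

Running sums (mod 255):
  after byte 0 (206): sum1=206, sum2=206
  after byte 1 (69): sum1=20, sum2=226
  after byte 2 (24): sum1=44, sum2=15
  after byte 3 (184): sum1=228, sum2=243
  after byte 4 (183): sum1=156, sum2=144
Checksum = sum2·256 + sum1 = 144·256 + 156 = 37020 = 0x909C.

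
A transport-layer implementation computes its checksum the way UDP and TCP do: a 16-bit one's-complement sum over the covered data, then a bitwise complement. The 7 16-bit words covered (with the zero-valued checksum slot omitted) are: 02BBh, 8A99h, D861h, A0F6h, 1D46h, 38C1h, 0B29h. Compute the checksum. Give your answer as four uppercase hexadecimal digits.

9822

One's-complement addition (fold any carry out of bit 15 back into bit 0):
  0x02BB + 0x8A99 = 0x08D54
  0x8D54 + 0xD861 = 0x165B5 → wrap carry → 0x65B6
  0x65B6 + 0xA0F6 = 0x106AC → wrap carry → 0x06AD
  0x06AD + 0x1D46 = 0x023F3
  0x23F3 + 0x38C1 = 0x05CB4
  0x5CB4 + 0x0B29 = 0x067DD
One's-complement sum = 0x67DD.
Checksum = ~0x67DD & 0xFFFF = 0x9822.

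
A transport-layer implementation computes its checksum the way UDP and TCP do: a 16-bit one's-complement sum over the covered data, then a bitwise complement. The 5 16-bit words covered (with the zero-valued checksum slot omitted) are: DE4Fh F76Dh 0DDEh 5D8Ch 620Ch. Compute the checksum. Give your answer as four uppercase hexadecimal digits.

5CCB

One's-complement addition (fold any carry out of bit 15 back into bit 0):
  0xDE4F + 0xF76D = 0x1D5BC → wrap carry → 0xD5BD
  0xD5BD + 0x0DDE = 0x0E39B
  0xE39B + 0x5D8C = 0x14127 → wrap carry → 0x4128
  0x4128 + 0x620C = 0x0A334
One's-complement sum = 0xA334.
Checksum = ~0xA334 & 0xFFFF = 0x5CCB.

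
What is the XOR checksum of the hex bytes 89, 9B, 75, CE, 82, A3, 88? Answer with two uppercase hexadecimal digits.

00

XOR the bytes together:
  start with 0x89
  0x89 ⊕ 0x9B = 0x12
  0x12 ⊕ 0x75 = 0x67
  0x67 ⊕ 0xCE = 0xA9
  0xA9 ⊕ 0x82 = 0x2B
  0x2B ⊕ 0xA3 = 0x88
  0x88 ⊕ 0x88 = 0x00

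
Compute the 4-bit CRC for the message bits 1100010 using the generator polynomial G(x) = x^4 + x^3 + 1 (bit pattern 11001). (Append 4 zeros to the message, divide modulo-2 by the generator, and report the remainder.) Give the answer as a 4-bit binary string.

0100

Append 4 zeros: 11000100000. Divide by 11001 (XOR where the leading bit is 1):
  pos 0: 11000 XOR 11001 = 00001
  pos 4: 11000 XOR 11001 = 00001
Remainder (last 4 bits) = 0100. This is the CRC / FCS.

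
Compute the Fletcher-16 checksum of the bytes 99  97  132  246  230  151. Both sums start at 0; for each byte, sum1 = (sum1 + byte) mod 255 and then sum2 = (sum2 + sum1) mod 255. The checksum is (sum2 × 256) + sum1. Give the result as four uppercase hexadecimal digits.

97BE

Running sums (mod 255):
  after byte 0 (99): sum1=99, sum2=99
  after byte 1 (97): sum1=196, sum2=40
  after byte 2 (132): sum1=73, sum2=113
  after byte 3 (246): sum1=64, sum2=177
  after byte 4 (230): sum1=39, sum2=216
  after byte 5 (151): sum1=190, sum2=151
Checksum = sum2·256 + sum1 = 151·256 + 190 = 38846 = 0x97BE.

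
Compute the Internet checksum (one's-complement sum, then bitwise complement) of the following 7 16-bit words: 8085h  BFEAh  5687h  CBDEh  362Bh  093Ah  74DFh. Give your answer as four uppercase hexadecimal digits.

One's-complement addition (fold any carry out of bit 15 back into bit 0):
  0x8085 + 0xBFEA = 0x1406F → wrap carry → 0x4070
  0x4070 + 0x5687 = 0x096F7
  0x96F7 + 0xCBDE = 0x162D5 → wrap carry → 0x62D6
  0x62D6 + 0x362B = 0x09901
  0x9901 + 0x093A = 0x0A23B
  0xA23B + 0x74DF = 0x1171A → wrap carry → 0x171B
One's-complement sum = 0x171B.
Checksum = ~0x171B & 0xFFFF = 0xE8E4.

E8E4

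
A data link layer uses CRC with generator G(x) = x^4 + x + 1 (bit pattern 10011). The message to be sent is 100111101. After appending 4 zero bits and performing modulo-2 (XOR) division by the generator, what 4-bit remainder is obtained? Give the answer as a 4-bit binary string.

0100

Append 4 zeros: 1001111010000. Divide by 10011 (XOR where the leading bit is 1):
  pos 0: 10011 XOR 10011 = 00000
  pos 5: 11010 XOR 10011 = 01001
  pos 6: 10010 XOR 10011 = 00001
Remainder (last 4 bits) = 0100. This is the CRC / FCS.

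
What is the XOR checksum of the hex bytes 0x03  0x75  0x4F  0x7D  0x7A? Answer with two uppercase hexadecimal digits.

3E

XOR the bytes together:
  start with 0x03
  0x03 ⊕ 0x75 = 0x76
  0x76 ⊕ 0x4F = 0x39
  0x39 ⊕ 0x7D = 0x44
  0x44 ⊕ 0x7A = 0x3E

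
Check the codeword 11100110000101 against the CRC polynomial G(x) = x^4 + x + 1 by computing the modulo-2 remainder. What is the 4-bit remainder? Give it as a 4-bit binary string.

Modulo-2 division of 11100110000101 by 10011:
  pos 0: 11100 XOR 10011 = 01111
  pos 1: 11111 XOR 10011 = 01100
  pos 2: 11001 XOR 10011 = 01010
  pos 3: 10100 XOR 10011 = 00111
  pos 5: 11100 XOR 10011 = 01111
  pos 6: 11110 XOR 10011 = 01101
  pos 7: 11011 XOR 10011 = 01000
  pos 8: 10000 XOR 10011 = 00011
Remainder = 0111 (nonzero — an error is detected).

0111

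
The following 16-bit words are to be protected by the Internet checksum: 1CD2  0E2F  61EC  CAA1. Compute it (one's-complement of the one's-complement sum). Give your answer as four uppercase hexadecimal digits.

One's-complement addition (fold any carry out of bit 15 back into bit 0):
  0x1CD2 + 0x0E2F = 0x02B01
  0x2B01 + 0x61EC = 0x08CED
  0x8CED + 0xCAA1 = 0x1578E → wrap carry → 0x578F
One's-complement sum = 0x578F.
Checksum = ~0x578F & 0xFFFF = 0xA870.

A870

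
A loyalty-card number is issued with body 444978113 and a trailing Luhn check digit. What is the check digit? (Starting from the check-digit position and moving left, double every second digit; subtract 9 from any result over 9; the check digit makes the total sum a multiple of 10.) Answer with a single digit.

9

Partial digits right→left: 3 1 1 8 7 9 4 4 4
Double every second digit counting from the check-digit position (so the 1st, 3rd, 5th, ... of the partial from the right).
  doubled (with −9 where >9): 6 2 5 8 8 → sum 29
  kept as-is: 1 8 9 4 → sum 22
Total = 29 + 22 = 51.
Check digit = (10 − (51 mod 10)) mod 10 = 9.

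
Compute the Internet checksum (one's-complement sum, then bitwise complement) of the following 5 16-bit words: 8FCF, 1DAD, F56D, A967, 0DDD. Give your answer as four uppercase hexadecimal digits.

One's-complement addition (fold any carry out of bit 15 back into bit 0):
  0x8FCF + 0x1DAD = 0x0AD7C
  0xAD7C + 0xF56D = 0x1A2E9 → wrap carry → 0xA2EA
  0xA2EA + 0xA967 = 0x14C51 → wrap carry → 0x4C52
  0x4C52 + 0x0DDD = 0x05A2F
One's-complement sum = 0x5A2F.
Checksum = ~0x5A2F & 0xFFFF = 0xA5D0.

A5D0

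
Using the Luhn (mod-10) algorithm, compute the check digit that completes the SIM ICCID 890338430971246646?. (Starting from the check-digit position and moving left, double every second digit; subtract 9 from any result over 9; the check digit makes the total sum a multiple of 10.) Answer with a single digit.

3

Partial digits right→left: 6 4 6 6 4 2 1 7 9 0 3 4 8 3 3 0 9 8
Double every second digit counting from the check-digit position (so the 1st, 3rd, 5th, ... of the partial from the right).
  doubled (with −9 where >9): 3 3 8 2 9 6 7 6 9 → sum 53
  kept as-is: 4 6 2 7 0 4 3 0 8 → sum 34
Total = 53 + 34 = 87.
Check digit = (10 − (87 mod 10)) mod 10 = 3.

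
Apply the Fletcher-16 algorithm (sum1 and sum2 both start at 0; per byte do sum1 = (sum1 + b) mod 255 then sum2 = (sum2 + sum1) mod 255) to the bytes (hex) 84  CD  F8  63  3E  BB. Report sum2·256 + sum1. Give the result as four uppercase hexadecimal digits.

66A8

Running sums (mod 255):
  after byte 0 (84): sum1=132, sum2=132
  after byte 1 (CD): sum1=82, sum2=214
  after byte 2 (F8): sum1=75, sum2=34
  after byte 3 (63): sum1=174, sum2=208
  after byte 4 (3E): sum1=236, sum2=189
  after byte 5 (BB): sum1=168, sum2=102
Checksum = sum2·256 + sum1 = 102·256 + 168 = 26280 = 0x66A8.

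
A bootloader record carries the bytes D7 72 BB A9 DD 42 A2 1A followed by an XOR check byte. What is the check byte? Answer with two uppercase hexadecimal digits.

90

XOR the bytes together:
  start with 0xD7
  0xD7 ⊕ 0x72 = 0xA5
  0xA5 ⊕ 0xBB = 0x1E
  0x1E ⊕ 0xA9 = 0xB7
  0xB7 ⊕ 0xDD = 0x6A
  0x6A ⊕ 0x42 = 0x28
  0x28 ⊕ 0xA2 = 0x8A
  0x8A ⊕ 0x1A = 0x90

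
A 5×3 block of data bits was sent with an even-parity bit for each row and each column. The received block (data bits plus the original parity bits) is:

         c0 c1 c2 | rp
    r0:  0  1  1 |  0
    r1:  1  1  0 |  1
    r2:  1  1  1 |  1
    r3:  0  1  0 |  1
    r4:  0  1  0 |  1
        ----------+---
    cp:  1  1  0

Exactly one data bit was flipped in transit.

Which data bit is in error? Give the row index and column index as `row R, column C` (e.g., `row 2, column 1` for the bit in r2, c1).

row 1, column 0

Recompute each row's even parity and compare to rp:
  r0: data parity 0, sent rp 0 → ok
  r1: data parity 0, sent rp 1 → mismatch
  r2: data parity 1, sent rp 1 → ok
  r3: data parity 1, sent rp 1 → ok
  r4: data parity 1, sent rp 1 → ok
Recompute each column's even parity and compare to cp:
  c0: data parity 0, sent cp 1 → mismatch
  c1: data parity 1, sent cp 1 → ok
  c2: data parity 0, sent cp 0 → ok
Exactly one row (r1) and one column (c0) fail → the flipped bit is at their intersection.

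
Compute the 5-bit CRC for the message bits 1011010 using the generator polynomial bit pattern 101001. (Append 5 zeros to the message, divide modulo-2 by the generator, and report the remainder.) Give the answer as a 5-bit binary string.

Append 5 zeros: 101101000000. Divide by 101001 (XOR where the leading bit is 1):
  pos 0: 101101 XOR 101001 = 000100
  pos 3: 100000 XOR 101001 = 001001
  pos 5: 100100 XOR 101001 = 001101
Remainder (last 5 bits) = 11010. This is the CRC / FCS.

11010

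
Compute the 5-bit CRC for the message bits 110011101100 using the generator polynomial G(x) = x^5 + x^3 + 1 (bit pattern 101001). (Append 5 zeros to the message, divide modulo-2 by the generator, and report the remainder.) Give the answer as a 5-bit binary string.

11111

Append 5 zeros: 11001110110000000. Divide by 101001 (XOR where the leading bit is 1):
  pos 0: 110011 XOR 101001 = 011010
  pos 1: 110101 XOR 101001 = 011100
  pos 2: 111000 XOR 101001 = 010001
  pos 3: 100011 XOR 101001 = 001010
  pos 5: 101010 XOR 101001 = 000011
  pos 9: 110000 XOR 101001 = 011001
  pos 10: 110010 XOR 101001 = 011011
  pos 11: 110110 XOR 101001 = 011111
Remainder (last 5 bits) = 11111. This is the CRC / FCS.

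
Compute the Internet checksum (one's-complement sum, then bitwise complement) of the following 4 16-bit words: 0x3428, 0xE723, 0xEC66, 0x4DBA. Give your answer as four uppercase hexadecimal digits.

AA92

One's-complement addition (fold any carry out of bit 15 back into bit 0):
  0x3428 + 0xE723 = 0x11B4B → wrap carry → 0x1B4C
  0x1B4C + 0xEC66 = 0x107B2 → wrap carry → 0x07B3
  0x07B3 + 0x4DBA = 0x0556D
One's-complement sum = 0x556D.
Checksum = ~0x556D & 0xFFFF = 0xAA92.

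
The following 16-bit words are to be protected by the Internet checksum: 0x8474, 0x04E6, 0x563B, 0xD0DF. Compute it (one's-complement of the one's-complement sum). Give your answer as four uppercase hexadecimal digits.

4F8A

One's-complement addition (fold any carry out of bit 15 back into bit 0):
  0x8474 + 0x04E6 = 0x0895A
  0x895A + 0x563B = 0x0DF95
  0xDF95 + 0xD0DF = 0x1B074 → wrap carry → 0xB075
One's-complement sum = 0xB075.
Checksum = ~0xB075 & 0xFFFF = 0x4F8A.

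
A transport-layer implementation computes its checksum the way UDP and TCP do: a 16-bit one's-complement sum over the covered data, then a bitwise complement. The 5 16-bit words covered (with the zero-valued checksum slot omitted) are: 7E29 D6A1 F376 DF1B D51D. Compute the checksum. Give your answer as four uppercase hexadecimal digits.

0384

One's-complement addition (fold any carry out of bit 15 back into bit 0):
  0x7E29 + 0xD6A1 = 0x154CA → wrap carry → 0x54CB
  0x54CB + 0xF376 = 0x14841 → wrap carry → 0x4842
  0x4842 + 0xDF1B = 0x1275D → wrap carry → 0x275E
  0x275E + 0xD51D = 0x0FC7B
One's-complement sum = 0xFC7B.
Checksum = ~0xFC7B & 0xFFFF = 0x0384.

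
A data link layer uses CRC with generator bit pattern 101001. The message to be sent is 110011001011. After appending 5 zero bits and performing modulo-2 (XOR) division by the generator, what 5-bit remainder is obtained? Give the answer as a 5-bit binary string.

Append 5 zeros: 11001100101100000. Divide by 101001 (XOR where the leading bit is 1):
  pos 0: 110011 XOR 101001 = 011010
  pos 1: 110100 XOR 101001 = 011101
  pos 2: 111010 XOR 101001 = 010011
  pos 3: 100111 XOR 101001 = 001110
  pos 5: 111001 XOR 101001 = 010000
  pos 6: 100001 XOR 101001 = 001000
  pos 8: 100000 XOR 101001 = 001001
  pos 10: 100100 XOR 101001 = 001101
Remainder (last 5 bits) = 11010. This is the CRC / FCS.

11010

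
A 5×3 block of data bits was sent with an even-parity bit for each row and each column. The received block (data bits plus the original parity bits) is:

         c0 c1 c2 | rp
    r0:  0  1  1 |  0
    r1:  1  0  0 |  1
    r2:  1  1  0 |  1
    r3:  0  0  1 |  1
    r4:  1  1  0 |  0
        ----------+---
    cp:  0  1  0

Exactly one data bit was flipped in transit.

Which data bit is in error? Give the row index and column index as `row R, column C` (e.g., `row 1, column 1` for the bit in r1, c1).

Recompute each row's even parity and compare to rp:
  r0: data parity 0, sent rp 0 → ok
  r1: data parity 1, sent rp 1 → ok
  r2: data parity 0, sent rp 1 → mismatch
  r3: data parity 1, sent rp 1 → ok
  r4: data parity 0, sent rp 0 → ok
Recompute each column's even parity and compare to cp:
  c0: data parity 1, sent cp 0 → mismatch
  c1: data parity 1, sent cp 1 → ok
  c2: data parity 0, sent cp 0 → ok
Exactly one row (r2) and one column (c0) fail → the flipped bit is at their intersection.

row 2, column 0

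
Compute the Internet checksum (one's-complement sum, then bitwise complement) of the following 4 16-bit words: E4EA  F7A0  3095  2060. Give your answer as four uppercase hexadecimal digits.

D27E

One's-complement addition (fold any carry out of bit 15 back into bit 0):
  0xE4EA + 0xF7A0 = 0x1DC8A → wrap carry → 0xDC8B
  0xDC8B + 0x3095 = 0x10D20 → wrap carry → 0x0D21
  0x0D21 + 0x2060 = 0x02D81
One's-complement sum = 0x2D81.
Checksum = ~0x2D81 & 0xFFFF = 0xD27E.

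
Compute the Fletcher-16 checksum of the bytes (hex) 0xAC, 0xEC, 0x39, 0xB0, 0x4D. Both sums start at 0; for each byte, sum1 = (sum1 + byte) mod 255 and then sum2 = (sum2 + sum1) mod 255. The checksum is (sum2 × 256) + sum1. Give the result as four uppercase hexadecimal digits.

6DD0

Running sums (mod 255):
  after byte 0 (0xAC): sum1=172, sum2=172
  after byte 1 (0xEC): sum1=153, sum2=70
  after byte 2 (0x39): sum1=210, sum2=25
  after byte 3 (0xB0): sum1=131, sum2=156
  after byte 4 (0x4D): sum1=208, sum2=109
Checksum = sum2·256 + sum1 = 109·256 + 208 = 28112 = 0x6DD0.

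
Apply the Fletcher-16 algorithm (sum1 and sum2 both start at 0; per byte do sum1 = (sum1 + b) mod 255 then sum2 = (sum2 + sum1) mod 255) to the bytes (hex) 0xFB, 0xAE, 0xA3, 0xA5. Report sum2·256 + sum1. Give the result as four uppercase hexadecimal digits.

Running sums (mod 255):
  after byte 0 (0xFB): sum1=251, sum2=251
  after byte 1 (0xAE): sum1=170, sum2=166
  after byte 2 (0xA3): sum1=78, sum2=244
  after byte 3 (0xA5): sum1=243, sum2=232
Checksum = sum2·256 + sum1 = 232·256 + 243 = 59635 = 0xE8F3.

E8F3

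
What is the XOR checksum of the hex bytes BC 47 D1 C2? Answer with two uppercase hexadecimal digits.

E8

XOR the bytes together:
  start with 0xBC
  0xBC ⊕ 0x47 = 0xFB
  0xFB ⊕ 0xD1 = 0x2A
  0x2A ⊕ 0xC2 = 0xE8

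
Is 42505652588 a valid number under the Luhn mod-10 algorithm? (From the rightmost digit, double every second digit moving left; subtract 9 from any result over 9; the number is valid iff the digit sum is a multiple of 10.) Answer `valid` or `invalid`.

valid

From the right, keep odd positions and double even positions (subtract 9 from any doubled value over 9):
  doubled (positions 2,4,...): 7 4 3 0 4 → sum 18
  kept (positions 1,3,...): 8 5 5 5 5 4 → sum 32
Total = 50.
50 mod 10 = 0, so the number is valid.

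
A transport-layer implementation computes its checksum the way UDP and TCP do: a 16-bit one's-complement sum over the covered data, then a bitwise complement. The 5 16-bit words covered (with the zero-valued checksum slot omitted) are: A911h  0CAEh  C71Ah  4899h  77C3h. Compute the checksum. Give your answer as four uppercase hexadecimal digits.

C2C8

One's-complement addition (fold any carry out of bit 15 back into bit 0):
  0xA911 + 0x0CAE = 0x0B5BF
  0xB5BF + 0xC71A = 0x17CD9 → wrap carry → 0x7CDA
  0x7CDA + 0x4899 = 0x0C573
  0xC573 + 0x77C3 = 0x13D36 → wrap carry → 0x3D37
One's-complement sum = 0x3D37.
Checksum = ~0x3D37 & 0xFFFF = 0xC2C8.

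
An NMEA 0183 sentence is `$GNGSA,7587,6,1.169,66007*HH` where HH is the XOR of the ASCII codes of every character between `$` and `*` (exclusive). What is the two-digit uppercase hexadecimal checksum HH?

XOR the ASCII codes of the payload characters:
  'G' = 0x47 → acc = 0x47
  'N' = 0x4E → acc = 0x09
  'G' = 0x47 → acc = 0x4E
  'S' = 0x53 → acc = 0x1D
  'A' = 0x41 → acc = 0x5C
  ',' = 0x2C → acc = 0x70
  '7' = 0x37 → acc = 0x47
  '5' = 0x35 → acc = 0x72
  '8' = 0x38 → acc = 0x4A
  '7' = 0x37 → acc = 0x7D
  ',' = 0x2C → acc = 0x51
  '6' = 0x36 → acc = 0x67
  ',' = 0x2C → acc = 0x4B
  '1' = 0x31 → acc = 0x7A
  '.' = 0x2E → acc = 0x54
  '1' = 0x31 → acc = 0x65
  '6' = 0x36 → acc = 0x53
  '9' = 0x39 → acc = 0x6A
  ',' = 0x2C → acc = 0x46
  '6' = 0x36 → acc = 0x70
  '6' = 0x36 → acc = 0x46
  '0' = 0x30 → acc = 0x76
  '0' = 0x30 → acc = 0x46
  '7' = 0x37 → acc = 0x71
Checksum = 0x71.

71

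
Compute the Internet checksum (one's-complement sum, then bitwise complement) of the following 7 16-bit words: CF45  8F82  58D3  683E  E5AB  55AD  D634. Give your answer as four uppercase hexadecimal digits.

CE97

One's-complement addition (fold any carry out of bit 15 back into bit 0):
  0xCF45 + 0x8F82 = 0x15EC7 → wrap carry → 0x5EC8
  0x5EC8 + 0x58D3 = 0x0B79B
  0xB79B + 0x683E = 0x11FD9 → wrap carry → 0x1FDA
  0x1FDA + 0xE5AB = 0x10585 → wrap carry → 0x0586
  0x0586 + 0x55AD = 0x05B33
  0x5B33 + 0xD634 = 0x13167 → wrap carry → 0x3168
One's-complement sum = 0x3168.
Checksum = ~0x3168 & 0xFFFF = 0xCE97.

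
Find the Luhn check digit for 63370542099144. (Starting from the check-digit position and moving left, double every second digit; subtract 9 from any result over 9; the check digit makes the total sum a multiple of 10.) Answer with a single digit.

Partial digits right→left: 4 4 1 9 9 0 2 4 5 0 7 3 3 6
Double every second digit counting from the check-digit position (so the 1st, 3rd, 5th, ... of the partial from the right).
  doubled (with −9 where >9): 8 2 9 4 1 5 6 → sum 35
  kept as-is: 4 9 0 4 0 3 6 → sum 26
Total = 35 + 26 = 61.
Check digit = (10 − (61 mod 10)) mod 10 = 9.

9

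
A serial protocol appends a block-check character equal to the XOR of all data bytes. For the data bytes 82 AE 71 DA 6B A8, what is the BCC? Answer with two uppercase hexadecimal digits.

44

XOR the bytes together:
  start with 0x82
  0x82 ⊕ 0xAE = 0x2C
  0x2C ⊕ 0x71 = 0x5D
  0x5D ⊕ 0xDA = 0x87
  0x87 ⊕ 0x6B = 0xEC
  0xEC ⊕ 0xA8 = 0x44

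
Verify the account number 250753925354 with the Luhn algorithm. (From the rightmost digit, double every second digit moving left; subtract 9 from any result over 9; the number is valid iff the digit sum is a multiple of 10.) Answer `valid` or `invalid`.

From the right, keep odd positions and double even positions (subtract 9 from any doubled value over 9):
  doubled (positions 2,4,...): 1 1 9 1 0 4 → sum 16
  kept (positions 1,3,...): 4 3 2 3 7 5 → sum 24
Total = 40.
40 mod 10 = 0, so the number is valid.

valid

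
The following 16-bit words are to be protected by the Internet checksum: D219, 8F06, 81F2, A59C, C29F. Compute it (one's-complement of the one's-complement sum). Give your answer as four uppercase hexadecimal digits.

One's-complement addition (fold any carry out of bit 15 back into bit 0):
  0xD219 + 0x8F06 = 0x1611F → wrap carry → 0x6120
  0x6120 + 0x81F2 = 0x0E312
  0xE312 + 0xA59C = 0x188AE → wrap carry → 0x88AF
  0x88AF + 0xC29F = 0x14B4E → wrap carry → 0x4B4F
One's-complement sum = 0x4B4F.
Checksum = ~0x4B4F & 0xFFFF = 0xB4B0.

B4B0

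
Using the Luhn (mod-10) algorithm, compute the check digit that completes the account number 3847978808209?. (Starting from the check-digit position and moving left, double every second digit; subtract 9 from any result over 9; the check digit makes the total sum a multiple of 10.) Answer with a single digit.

Partial digits right→left: 9 0 2 8 0 8 8 7 9 7 4 8 3
Double every second digit counting from the check-digit position (so the 1st, 3rd, 5th, ... of the partial from the right).
  doubled (with −9 where >9): 9 4 0 7 9 8 6 → sum 43
  kept as-is: 0 8 8 7 7 8 → sum 38
Total = 43 + 38 = 81.
Check digit = (10 − (81 mod 10)) mod 10 = 9.

9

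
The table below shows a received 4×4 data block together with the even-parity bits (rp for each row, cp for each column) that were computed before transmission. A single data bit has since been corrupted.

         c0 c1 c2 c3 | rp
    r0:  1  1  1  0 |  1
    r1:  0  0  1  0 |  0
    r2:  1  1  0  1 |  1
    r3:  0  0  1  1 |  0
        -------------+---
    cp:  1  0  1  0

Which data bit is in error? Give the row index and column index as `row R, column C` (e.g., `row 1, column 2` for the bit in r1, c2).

Recompute each row's even parity and compare to rp:
  r0: data parity 1, sent rp 1 → ok
  r1: data parity 1, sent rp 0 → mismatch
  r2: data parity 1, sent rp 1 → ok
  r3: data parity 0, sent rp 0 → ok
Recompute each column's even parity and compare to cp:
  c0: data parity 0, sent cp 1 → mismatch
  c1: data parity 0, sent cp 0 → ok
  c2: data parity 1, sent cp 1 → ok
  c3: data parity 0, sent cp 0 → ok
Exactly one row (r1) and one column (c0) fail → the flipped bit is at their intersection.

row 1, column 0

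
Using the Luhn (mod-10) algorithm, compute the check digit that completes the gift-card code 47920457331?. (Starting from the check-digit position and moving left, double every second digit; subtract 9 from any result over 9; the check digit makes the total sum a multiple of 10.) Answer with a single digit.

1

Partial digits right→left: 1 3 3 7 5 4 0 2 9 7 4
Double every second digit counting from the check-digit position (so the 1st, 3rd, 5th, ... of the partial from the right).
  doubled (with −9 where >9): 2 6 1 0 9 8 → sum 26
  kept as-is: 3 7 4 2 7 → sum 23
Total = 26 + 23 = 49.
Check digit = (10 − (49 mod 10)) mod 10 = 1.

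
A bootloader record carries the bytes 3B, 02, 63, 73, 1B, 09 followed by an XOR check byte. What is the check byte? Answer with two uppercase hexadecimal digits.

3B

XOR the bytes together:
  start with 0x3B
  0x3B ⊕ 0x02 = 0x39
  0x39 ⊕ 0x63 = 0x5A
  0x5A ⊕ 0x73 = 0x29
  0x29 ⊕ 0x1B = 0x32
  0x32 ⊕ 0x09 = 0x3B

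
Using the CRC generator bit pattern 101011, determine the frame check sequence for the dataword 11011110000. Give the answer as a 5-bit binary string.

01100

Append 5 zeros: 1101111000000000. Divide by 101011 (XOR where the leading bit is 1):
  pos 0: 110111 XOR 101011 = 011100
  pos 1: 111001 XOR 101011 = 010010
  pos 2: 100100 XOR 101011 = 001111
  pos 4: 111100 XOR 101011 = 010111
  pos 5: 101110 XOR 101011 = 000101
  pos 8: 101000 XOR 101011 = 000011
Remainder (last 5 bits) = 01100. This is the CRC / FCS.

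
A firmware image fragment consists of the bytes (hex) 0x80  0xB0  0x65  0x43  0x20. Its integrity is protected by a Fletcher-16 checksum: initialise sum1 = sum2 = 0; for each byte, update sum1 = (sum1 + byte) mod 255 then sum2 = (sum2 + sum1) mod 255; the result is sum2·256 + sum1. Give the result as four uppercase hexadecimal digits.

Running sums (mod 255):
  after byte 0 (0x80): sum1=128, sum2=128
  after byte 1 (0xB0): sum1=49, sum2=177
  after byte 2 (0x65): sum1=150, sum2=72
  after byte 3 (0x43): sum1=217, sum2=34
  after byte 4 (0x20): sum1=249, sum2=28
Checksum = sum2·256 + sum1 = 28·256 + 249 = 7417 = 0x1CF9.

1CF9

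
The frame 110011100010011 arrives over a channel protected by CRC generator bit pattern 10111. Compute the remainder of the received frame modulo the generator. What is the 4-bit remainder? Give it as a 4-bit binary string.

0000

Modulo-2 division of 110011100010011 by 10111:
  pos 0: 11001 XOR 10111 = 01110
  pos 1: 11101 XOR 10111 = 01010
  pos 2: 10101 XOR 10111 = 00010
  pos 5: 10000 XOR 10111 = 00111
  pos 7: 11110 XOR 10111 = 01001
  pos 8: 10010 XOR 10111 = 00101
  pos 10: 10111 XOR 10111 = 00000
Remainder = 0000 (zero — the frame passes the CRC check).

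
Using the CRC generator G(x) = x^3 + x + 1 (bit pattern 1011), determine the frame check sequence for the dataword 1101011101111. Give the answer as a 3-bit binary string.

Append 3 zeros: 1101011101111000. Divide by 1011 (XOR where the leading bit is 1):
  pos 0: 1101 XOR 1011 = 0110
  pos 1: 1100 XOR 1011 = 0111
  pos 2: 1111 XOR 1011 = 0100
  pos 3: 1001 XOR 1011 = 0010
  pos 5: 1010 XOR 1011 = 0001
  pos 8: 1111 XOR 1011 = 0100
  pos 9: 1001 XOR 1011 = 0010
  pos 11: 1000 XOR 1011 = 0011
Remainder (last 3 bits) = 110. This is the CRC / FCS.

110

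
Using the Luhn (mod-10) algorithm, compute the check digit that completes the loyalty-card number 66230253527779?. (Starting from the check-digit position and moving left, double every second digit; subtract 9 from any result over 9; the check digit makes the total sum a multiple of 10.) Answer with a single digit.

1

Partial digits right→left: 9 7 7 7 2 5 3 5 2 0 3 2 6 6
Double every second digit counting from the check-digit position (so the 1st, 3rd, 5th, ... of the partial from the right).
  doubled (with −9 where >9): 9 5 4 6 4 6 3 → sum 37
  kept as-is: 7 7 5 5 0 2 6 → sum 32
Total = 37 + 32 = 69.
Check digit = (10 − (69 mod 10)) mod 10 = 1.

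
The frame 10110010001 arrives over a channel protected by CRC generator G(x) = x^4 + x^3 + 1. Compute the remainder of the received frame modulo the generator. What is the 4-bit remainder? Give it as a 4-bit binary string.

1011

Modulo-2 division of 10110010001 by 11001:
  pos 0: 10110 XOR 11001 = 01111
  pos 1: 11110 XOR 11001 = 00111
  pos 3: 11110 XOR 11001 = 00111
  pos 5: 11100 XOR 11001 = 00101
Remainder = 1011 (nonzero — an error is detected).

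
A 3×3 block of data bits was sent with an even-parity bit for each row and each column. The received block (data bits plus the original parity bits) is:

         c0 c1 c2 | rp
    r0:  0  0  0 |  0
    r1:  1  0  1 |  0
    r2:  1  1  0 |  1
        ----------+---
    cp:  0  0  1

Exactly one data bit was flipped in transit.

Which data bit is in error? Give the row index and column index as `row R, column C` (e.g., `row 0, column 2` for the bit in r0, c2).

row 2, column 1

Recompute each row's even parity and compare to rp:
  r0: data parity 0, sent rp 0 → ok
  r1: data parity 0, sent rp 0 → ok
  r2: data parity 0, sent rp 1 → mismatch
Recompute each column's even parity and compare to cp:
  c0: data parity 0, sent cp 0 → ok
  c1: data parity 1, sent cp 0 → mismatch
  c2: data parity 1, sent cp 1 → ok
Exactly one row (r2) and one column (c1) fail → the flipped bit is at their intersection.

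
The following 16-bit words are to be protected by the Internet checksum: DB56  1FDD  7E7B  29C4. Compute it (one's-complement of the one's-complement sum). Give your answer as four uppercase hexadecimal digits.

One's-complement addition (fold any carry out of bit 15 back into bit 0):
  0xDB56 + 0x1FDD = 0x0FB33
  0xFB33 + 0x7E7B = 0x179AE → wrap carry → 0x79AF
  0x79AF + 0x29C4 = 0x0A373
One's-complement sum = 0xA373.
Checksum = ~0xA373 & 0xFFFF = 0x5C8C.

5C8C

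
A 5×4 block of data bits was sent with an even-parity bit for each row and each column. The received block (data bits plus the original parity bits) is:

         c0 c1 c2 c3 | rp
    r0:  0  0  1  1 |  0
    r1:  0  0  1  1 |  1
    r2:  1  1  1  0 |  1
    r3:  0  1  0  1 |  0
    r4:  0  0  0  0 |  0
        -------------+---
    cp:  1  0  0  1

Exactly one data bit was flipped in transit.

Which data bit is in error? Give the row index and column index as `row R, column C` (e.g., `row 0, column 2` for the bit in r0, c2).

Recompute each row's even parity and compare to rp:
  r0: data parity 0, sent rp 0 → ok
  r1: data parity 0, sent rp 1 → mismatch
  r2: data parity 1, sent rp 1 → ok
  r3: data parity 0, sent rp 0 → ok
  r4: data parity 0, sent rp 0 → ok
Recompute each column's even parity and compare to cp:
  c0: data parity 1, sent cp 1 → ok
  c1: data parity 0, sent cp 0 → ok
  c2: data parity 1, sent cp 0 → mismatch
  c3: data parity 1, sent cp 1 → ok
Exactly one row (r1) and one column (c2) fail → the flipped bit is at their intersection.

row 1, column 2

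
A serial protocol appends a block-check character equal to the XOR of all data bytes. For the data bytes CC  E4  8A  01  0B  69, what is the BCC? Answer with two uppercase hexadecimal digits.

C1

XOR the bytes together:
  start with 0xCC
  0xCC ⊕ 0xE4 = 0x28
  0x28 ⊕ 0x8A = 0xA2
  0xA2 ⊕ 0x01 = 0xA3
  0xA3 ⊕ 0x0B = 0xA8
  0xA8 ⊕ 0x69 = 0xC1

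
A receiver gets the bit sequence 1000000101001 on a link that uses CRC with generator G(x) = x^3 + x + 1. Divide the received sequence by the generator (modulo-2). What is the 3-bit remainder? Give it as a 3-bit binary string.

Modulo-2 division of 1000000101001 by 1011:
  pos 0: 1000 XOR 1011 = 0011
  pos 2: 1100 XOR 1011 = 0111
  pos 3: 1110 XOR 1011 = 0101
  pos 4: 1011 XOR 1011 = 0000
  pos 9: 1001 XOR 1011 = 0010
Remainder = 010 (nonzero — an error is detected).

010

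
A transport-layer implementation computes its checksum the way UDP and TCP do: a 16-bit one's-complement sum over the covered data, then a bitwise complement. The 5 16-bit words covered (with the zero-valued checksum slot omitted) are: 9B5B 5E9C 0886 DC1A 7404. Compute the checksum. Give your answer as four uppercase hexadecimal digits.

AD62

One's-complement addition (fold any carry out of bit 15 back into bit 0):
  0x9B5B + 0x5E9C = 0x0F9F7
  0xF9F7 + 0x0886 = 0x1027D → wrap carry → 0x027E
  0x027E + 0xDC1A = 0x0DE98
  0xDE98 + 0x7404 = 0x1529C → wrap carry → 0x529D
One's-complement sum = 0x529D.
Checksum = ~0x529D & 0xFFFF = 0xAD62.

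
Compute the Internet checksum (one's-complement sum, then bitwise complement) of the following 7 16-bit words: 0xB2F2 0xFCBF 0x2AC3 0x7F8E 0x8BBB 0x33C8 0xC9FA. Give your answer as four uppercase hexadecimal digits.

1C7D

One's-complement addition (fold any carry out of bit 15 back into bit 0):
  0xB2F2 + 0xFCBF = 0x1AFB1 → wrap carry → 0xAFB2
  0xAFB2 + 0x2AC3 = 0x0DA75
  0xDA75 + 0x7F8E = 0x15A03 → wrap carry → 0x5A04
  0x5A04 + 0x8BBB = 0x0E5BF
  0xE5BF + 0x33C8 = 0x11987 → wrap carry → 0x1988
  0x1988 + 0xC9FA = 0x0E382
One's-complement sum = 0xE382.
Checksum = ~0xE382 & 0xFFFF = 0x1C7D.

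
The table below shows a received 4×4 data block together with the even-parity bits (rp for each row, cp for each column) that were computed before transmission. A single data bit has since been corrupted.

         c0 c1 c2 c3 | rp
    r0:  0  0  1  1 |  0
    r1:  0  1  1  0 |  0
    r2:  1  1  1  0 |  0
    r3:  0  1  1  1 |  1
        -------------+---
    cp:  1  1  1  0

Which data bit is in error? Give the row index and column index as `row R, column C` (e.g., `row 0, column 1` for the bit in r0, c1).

row 2, column 2

Recompute each row's even parity and compare to rp:
  r0: data parity 0, sent rp 0 → ok
  r1: data parity 0, sent rp 0 → ok
  r2: data parity 1, sent rp 0 → mismatch
  r3: data parity 1, sent rp 1 → ok
Recompute each column's even parity and compare to cp:
  c0: data parity 1, sent cp 1 → ok
  c1: data parity 1, sent cp 1 → ok
  c2: data parity 0, sent cp 1 → mismatch
  c3: data parity 0, sent cp 0 → ok
Exactly one row (r2) and one column (c2) fail → the flipped bit is at their intersection.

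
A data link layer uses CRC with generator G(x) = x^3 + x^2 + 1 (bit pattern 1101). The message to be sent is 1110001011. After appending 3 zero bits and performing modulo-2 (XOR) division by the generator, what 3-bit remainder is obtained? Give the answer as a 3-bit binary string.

Append 3 zeros: 1110001011000. Divide by 1101 (XOR where the leading bit is 1):
  pos 0: 1110 XOR 1101 = 0011
  pos 2: 1100 XOR 1101 = 0001
  pos 5: 1101 XOR 1101 = 0000
  pos 9: 1000 XOR 1101 = 0101
Remainder (last 3 bits) = 101. This is the CRC / FCS.

101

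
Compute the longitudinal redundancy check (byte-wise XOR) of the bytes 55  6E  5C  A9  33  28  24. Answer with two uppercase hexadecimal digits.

F1

XOR the bytes together:
  start with 0x55
  0x55 ⊕ 0x6E = 0x3B
  0x3B ⊕ 0x5C = 0x67
  0x67 ⊕ 0xA9 = 0xCE
  0xCE ⊕ 0x33 = 0xFD
  0xFD ⊕ 0x28 = 0xD5
  0xD5 ⊕ 0x24 = 0xF1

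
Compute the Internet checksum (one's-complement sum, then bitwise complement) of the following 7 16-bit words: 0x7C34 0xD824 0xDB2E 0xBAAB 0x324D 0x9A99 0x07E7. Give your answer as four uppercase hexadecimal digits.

40FE

One's-complement addition (fold any carry out of bit 15 back into bit 0):
  0x7C34 + 0xD824 = 0x15458 → wrap carry → 0x5459
  0x5459 + 0xDB2E = 0x12F87 → wrap carry → 0x2F88
  0x2F88 + 0xBAAB = 0x0EA33
  0xEA33 + 0x324D = 0x11C80 → wrap carry → 0x1C81
  0x1C81 + 0x9A99 = 0x0B71A
  0xB71A + 0x07E7 = 0x0BF01
One's-complement sum = 0xBF01.
Checksum = ~0xBF01 & 0xFFFF = 0x40FE.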